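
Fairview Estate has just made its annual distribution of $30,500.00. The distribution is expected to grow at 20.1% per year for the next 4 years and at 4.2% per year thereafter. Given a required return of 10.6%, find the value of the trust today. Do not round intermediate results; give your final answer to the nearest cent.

D_1 = 36630.50000
D_2 = 43993.23050
D_3 = 52835.86983
D_4 = 63455.87967
Terminal value at year 4: TV = D_4×(1+g_2)/(r−g_2) = 66121.02661/0.064 = 1033141.04082
P_0 = D_1/(1+r)^1 + D_2/(1+r)^2 + D_3/(1+r)^3 + D_4/(1+r)^4 + TV/(1+r)^4
    = 33119.80108 + 35964.63029 + 39053.81644 + 42408.34859 + 690460.92551 = 841007.52192

$841007.52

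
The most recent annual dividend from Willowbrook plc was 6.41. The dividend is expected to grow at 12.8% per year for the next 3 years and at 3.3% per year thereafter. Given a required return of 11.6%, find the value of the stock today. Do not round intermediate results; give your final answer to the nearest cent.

102.03

D_1 = 7.23048
D_2 = 8.15598
D_3 = 9.19995
Terminal value at year 3: TV = D_3×(1+g_2)/(r−g_2) = 9.50355/0.083 = 114.50055
P_0 = D_1/(1+r)^1 + D_2/(1+r)^2 + D_3/(1+r)^3 + TV/(1+r)^3
    = 6.47892 + 6.54859 + 6.61901 + 82.37871 = 102.02523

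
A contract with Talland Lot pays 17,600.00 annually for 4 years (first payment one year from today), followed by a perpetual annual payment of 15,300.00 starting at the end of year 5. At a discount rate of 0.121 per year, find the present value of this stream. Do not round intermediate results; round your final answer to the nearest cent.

PV of 4-year annuity: 17,600.00 × [1 − (1+0.121)^−4] / 0.121 = 53344.95589
Perpetuity value at year 4: 15,300.00 / 0.121 = 126446.28099
PV of perpetuity: 126446.28099 / (1+0.121)^4 = 80072.54093
Total PV = 53344.95589 + 80072.54093 = 133417.49682

133417.50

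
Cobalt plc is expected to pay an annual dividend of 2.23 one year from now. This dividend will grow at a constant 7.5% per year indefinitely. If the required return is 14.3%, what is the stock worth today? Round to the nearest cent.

Growing perpetuity: P = D₁ / (r − g) = 2.2300 / (0.143 − 0.075) = 32.79

32.79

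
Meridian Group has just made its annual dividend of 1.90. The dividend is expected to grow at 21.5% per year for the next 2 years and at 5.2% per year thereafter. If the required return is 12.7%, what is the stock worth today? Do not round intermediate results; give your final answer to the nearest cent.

D_1 = 2.30850
D_2 = 2.80483
Terminal value at year 2: TV = D_2×(1+g_2)/(r−g_2) = 2.95068/0.075 = 39.34238
P_0 = D_1/(1+r)^1 + D_2/(1+r)^2 + TV/(1+r)^2
    = 2.04836 + 2.20830 + 30.97511 = 35.23177

35.23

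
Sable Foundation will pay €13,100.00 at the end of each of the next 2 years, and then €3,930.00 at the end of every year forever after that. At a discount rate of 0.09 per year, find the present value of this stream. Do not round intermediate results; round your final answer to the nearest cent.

€59797.72

PV of 2-year annuity: €13,100.00 × [1 − (1+0.09)^−2] / 0.09 = 23044.35654
Perpetuity value at year 2: €3,930.00 / 0.09 = 43666.66667
PV of perpetuity: 43666.66667 / (1+0.09)^2 = 36753.35971
Total PV = 23044.35654 + 36753.35971 = 59797.71624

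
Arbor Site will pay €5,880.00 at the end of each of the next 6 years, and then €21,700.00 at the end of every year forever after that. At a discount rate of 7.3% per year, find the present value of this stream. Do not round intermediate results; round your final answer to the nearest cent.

€222546.95

PV of 6-year annuity: €5,880.00 × [1 − (1+0.073)^−6] / 0.073 = 27769.55567
Perpetuity value at year 6: €21,700.00 / 0.073 = 297260.27397
PV of perpetuity: 297260.27397 / (1+0.073)^6 = 194777.38996
Total PV = 27769.55567 + 194777.38996 = 222546.94563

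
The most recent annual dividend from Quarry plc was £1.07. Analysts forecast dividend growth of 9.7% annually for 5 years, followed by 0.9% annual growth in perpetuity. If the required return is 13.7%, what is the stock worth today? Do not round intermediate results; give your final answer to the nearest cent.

£11.86

D_1 = 1.17379
D_2 = 1.28765
D_3 = 1.41255
D_4 = 1.54957
D_5 = 1.69987
Terminal value at year 5: TV = D_5×(1+g_2)/(r−g_2) = 1.71517/0.128 = 13.39979
P_0 = D_1/(1+r)^1 + D_2/(1+r)^2 + D_3/(1+r)^3 + D_4/(1+r)^4 + D_5/(1+r)^5 + TV/(1+r)^5
    = 1.03236 + 0.99604 + 0.96100 + 0.92719 + 0.89457 + 7.05173 = 11.86288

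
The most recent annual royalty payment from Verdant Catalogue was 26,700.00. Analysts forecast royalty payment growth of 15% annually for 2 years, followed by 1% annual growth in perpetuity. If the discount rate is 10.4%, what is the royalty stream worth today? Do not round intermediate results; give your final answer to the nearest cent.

368071.81

D_1 = 30705.00000
D_2 = 35310.75000
Terminal value at year 2: TV = D_2×(1+g_2)/(r−g_2) = 35663.85750/0.094 = 379402.73936
P_0 = D_1/(1+r)^1 + D_2/(1+r)^2 + TV/(1+r)^2
    = 27812.50000 + 28971.35417 + 311287.95434 = 368071.80851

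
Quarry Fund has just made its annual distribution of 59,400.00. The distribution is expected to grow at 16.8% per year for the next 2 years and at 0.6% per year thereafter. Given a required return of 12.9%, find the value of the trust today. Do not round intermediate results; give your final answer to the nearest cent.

644995.19

D_1 = 69379.20000
D_2 = 81034.90560
Terminal value at year 2: TV = D_2×(1+g_2)/(r−g_2) = 81521.11503/0.123 = 662773.29296
P_0 = D_1/(1+r)^1 + D_2/(1+r)^2 + TV/(1+r)^2
    = 61451.90434 + 63574.68934 + 519968.59740 = 644995.19108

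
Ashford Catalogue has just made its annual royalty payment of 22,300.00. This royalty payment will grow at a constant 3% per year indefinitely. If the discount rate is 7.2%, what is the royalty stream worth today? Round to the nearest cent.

546880.95

D₁ = D₀ × (1 + g) = 22,300.00 × 1.03 = 22,969.0000
Growing perpetuity: P = D₁ / (r − g) = 22,969.0000 / (0.072 − 0.03) = 546,880.95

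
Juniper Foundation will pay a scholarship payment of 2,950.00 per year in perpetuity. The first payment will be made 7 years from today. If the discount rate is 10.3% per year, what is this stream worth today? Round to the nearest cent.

15904.93

Value at end of year 6: C / r = 2,950.00 / 0.103 = 28,640.7767
Discount to today: PV = 28,640.7767 / (1 + 0.103)^6 = 28,640.7767 / 1.800749 = 15,904.93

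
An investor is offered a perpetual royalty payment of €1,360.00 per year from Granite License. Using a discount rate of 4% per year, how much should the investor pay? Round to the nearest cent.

€34000.00

Level perpetuity: PV = C / r = €1,360.00 / 0.04 = €34,000.00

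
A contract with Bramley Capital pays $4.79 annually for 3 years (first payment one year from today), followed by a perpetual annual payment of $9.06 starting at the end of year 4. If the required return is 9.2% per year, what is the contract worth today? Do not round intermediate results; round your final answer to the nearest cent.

$87.71

PV of 3-year annuity: $4.79 × [1 − (1+0.092)^−3] / 0.092 = 12.08181
Perpetuity value at year 3: $9.06 / 0.092 = 98.47826
PV of perpetuity: 98.47826 / (1+0.092)^3 = 75.62623
Total PV = 12.08181 + 75.62623 = 87.70804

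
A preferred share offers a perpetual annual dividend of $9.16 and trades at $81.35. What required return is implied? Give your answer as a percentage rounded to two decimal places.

11.26%

P = C/r ⇒ r = C/P = $9.16/$81.35 = 0.112600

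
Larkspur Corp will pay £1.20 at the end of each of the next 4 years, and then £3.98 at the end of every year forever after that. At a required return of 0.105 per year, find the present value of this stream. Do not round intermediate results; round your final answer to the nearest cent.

£29.19

PV of 4-year annuity: £1.20 × [1 − (1+0.105)^−4] / 0.105 = 3.76303
Perpetuity value at year 4: £3.98 / 0.105 = 37.90476
PV of perpetuity: 37.90476 / (1+0.105)^4 = 25.42405
Total PV = 3.76303 + 25.42405 = 29.18708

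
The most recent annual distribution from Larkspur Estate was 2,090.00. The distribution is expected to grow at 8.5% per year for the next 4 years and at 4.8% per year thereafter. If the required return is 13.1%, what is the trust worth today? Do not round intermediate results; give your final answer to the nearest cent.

D_1 = 2267.65000
D_2 = 2460.40025
D_3 = 2669.53427
D_4 = 2896.44468
Terminal value at year 4: TV = D_4×(1+g_2)/(r−g_2) = 3035.47403/0.083 = 36571.97625
P_0 = D_1/(1+r)^1 + D_2/(1+r)^2 + D_3/(1+r)^3 + D_4/(1+r)^4 + TV/(1+r)^4
    = 2004.99558 + 1923.44846 + 1845.21801 + 1770.16936 + 22351.05408 = 29894.88549

29894.89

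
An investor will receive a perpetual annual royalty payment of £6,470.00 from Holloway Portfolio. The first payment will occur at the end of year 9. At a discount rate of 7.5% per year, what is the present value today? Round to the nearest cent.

£48369.91

Value at end of year 8: C / r = £6,470.00 / 0.075 = £86,266.6667
Discount to today: PV = £86,266.6667 / (1 + 0.075)^8 = £86,266.6667 / 1.783478 = £48,369.91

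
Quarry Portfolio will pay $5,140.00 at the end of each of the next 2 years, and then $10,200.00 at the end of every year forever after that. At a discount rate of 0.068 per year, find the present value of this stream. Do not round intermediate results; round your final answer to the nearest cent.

PV of 2-year annuity: $5,140.00 × [1 − (1+0.068)^−2] / 0.068 = 9319.03940
Perpetuity value at year 2: $10,200.00 / 0.068 = 150000.00000
PV of perpetuity: 150000.00000 / (1+0.068)^2 = 131506.96461
Total PV = 9319.03940 + 131506.96461 = 140826.00401

$140826.00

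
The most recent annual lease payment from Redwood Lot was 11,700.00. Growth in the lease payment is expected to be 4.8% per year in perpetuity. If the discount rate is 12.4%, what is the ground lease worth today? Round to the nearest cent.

D₁ = D₀ × (1 + g) = 11,700.00 × 1.048 = 12,261.6000
Growing perpetuity: P = D₁ / (r − g) = 12,261.6000 / (0.124 − 0.048) = 161,336.84

161336.84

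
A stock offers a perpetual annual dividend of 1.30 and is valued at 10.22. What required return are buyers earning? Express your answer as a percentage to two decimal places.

12.72%

P = C/r ⇒ r = C/P = 1.30/10.22 = 0.127202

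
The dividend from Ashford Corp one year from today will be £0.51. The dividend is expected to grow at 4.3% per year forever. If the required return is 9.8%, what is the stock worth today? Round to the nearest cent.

Growing perpetuity: P = D₁ / (r − g) = £0.5100 / (0.098 − 0.043) = £9.27

£9.27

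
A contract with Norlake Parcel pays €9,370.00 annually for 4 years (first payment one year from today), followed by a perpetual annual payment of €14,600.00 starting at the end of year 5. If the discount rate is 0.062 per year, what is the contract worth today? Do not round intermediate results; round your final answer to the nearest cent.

PV of 4-year annuity: €9,370.00 × [1 − (1+0.062)^−4] / 0.062 = 32319.89714
Perpetuity value at year 4: €14,600.00 / 0.062 = 235483.87097
PV of perpetuity: 235483.87097 / (1+0.062)^4 = 185124.15931
Total PV = 32319.89714 + 185124.15931 = 217444.05645

€217444.06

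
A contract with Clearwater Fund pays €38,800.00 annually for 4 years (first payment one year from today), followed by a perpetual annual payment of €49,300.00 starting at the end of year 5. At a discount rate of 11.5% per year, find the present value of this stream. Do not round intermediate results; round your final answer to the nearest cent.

€396464.71

PV of 4-year annuity: €38,800.00 × [1 − (1+0.115)^−4] / 0.115 = 119101.01542
Perpetuity value at year 4: €49,300.00 / 0.115 = 428695.65217
PV of perpetuity: 428695.65217 / (1+0.115)^4 = 277363.69186
Total PV = 119101.01542 + 277363.69186 = 396464.70728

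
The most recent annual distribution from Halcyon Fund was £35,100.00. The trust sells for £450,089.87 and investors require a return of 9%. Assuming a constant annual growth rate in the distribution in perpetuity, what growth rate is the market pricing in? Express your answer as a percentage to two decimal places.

1.11%

P = D₀(1+g)/(r−g) ⇒ P(r−g) = D₀(1+g) ⇒ g(P+D₀) = P·r − D₀
g = (P·r − D₀)/(P + D₀) = (£450,089.87×0.09 − £35,100.00) / (£450,089.87 + £35,100.00) = 0.011146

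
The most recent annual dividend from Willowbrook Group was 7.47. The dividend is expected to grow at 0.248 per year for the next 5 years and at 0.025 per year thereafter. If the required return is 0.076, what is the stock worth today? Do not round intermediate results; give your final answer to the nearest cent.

374.69

D_1 = 9.32256
D_2 = 11.63455
D_3 = 14.51992
D_4 = 18.12087
D_5 = 22.61484
Terminal value at year 5: TV = D_5×(1+g_2)/(r−g_2) = 23.18021/0.051 = 454.51395
P_0 = D_1/(1+r)^1 + D_2/(1+r)^2 + D_3/(1+r)^3 + D_4/(1+r)^4 + D_5/(1+r)^5 + TV/(1+r)^5
    = 8.66409 + 10.04906 + 11.65541 + 13.51854 + 15.67950 + 315.12718 = 374.69377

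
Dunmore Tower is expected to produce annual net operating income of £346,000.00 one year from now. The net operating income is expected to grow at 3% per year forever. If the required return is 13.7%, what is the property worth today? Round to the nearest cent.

Growing perpetuity: P = D₁ / (r − g) = £346,000.0000 / (0.137 − 0.03) = £3,233,644.86

£3233644.86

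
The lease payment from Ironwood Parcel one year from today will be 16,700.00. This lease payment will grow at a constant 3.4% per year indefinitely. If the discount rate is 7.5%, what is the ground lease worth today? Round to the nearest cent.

407317.07

Growing perpetuity: P = D₁ / (r − g) = 16,700.0000 / (0.075 − 0.034) = 407,317.07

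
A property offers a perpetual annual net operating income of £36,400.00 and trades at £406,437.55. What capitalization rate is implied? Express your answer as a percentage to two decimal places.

P = C/r ⇒ r = C/P = £36,400.00/£406,437.55 = 0.089559

8.96%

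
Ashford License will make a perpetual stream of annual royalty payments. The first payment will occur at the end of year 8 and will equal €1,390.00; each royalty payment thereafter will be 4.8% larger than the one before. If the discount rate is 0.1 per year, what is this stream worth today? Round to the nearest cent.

€13717.11

Value at end of year 7: C₁ / (r − g) = €1,390.00 / (0.1 − 0.048) = €26,730.7692
Discount to today: PV = €26,730.7692 / (1 + 0.1)^7 = €26,730.7692 / 1.948717 = €13,717.11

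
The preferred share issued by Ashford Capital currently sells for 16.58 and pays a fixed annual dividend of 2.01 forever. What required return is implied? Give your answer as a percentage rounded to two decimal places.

12.12%

P = C/r ⇒ r = C/P = 2.01/16.58 = 0.121230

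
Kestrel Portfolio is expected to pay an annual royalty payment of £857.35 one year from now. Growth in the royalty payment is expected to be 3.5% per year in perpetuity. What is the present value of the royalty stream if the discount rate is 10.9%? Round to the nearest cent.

Growing perpetuity: P = D₁ / (r − g) = £857.3500 / (0.109 − 0.035) = £11,585.81

£11585.81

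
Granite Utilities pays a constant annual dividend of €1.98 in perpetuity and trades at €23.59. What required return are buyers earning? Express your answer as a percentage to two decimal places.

8.39%

P = C/r ⇒ r = C/P = €1.98/€23.59 = 0.083934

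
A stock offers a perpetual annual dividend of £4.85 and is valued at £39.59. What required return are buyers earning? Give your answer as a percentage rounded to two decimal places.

12.25%

P = C/r ⇒ r = C/P = £4.85/£39.59 = 0.122506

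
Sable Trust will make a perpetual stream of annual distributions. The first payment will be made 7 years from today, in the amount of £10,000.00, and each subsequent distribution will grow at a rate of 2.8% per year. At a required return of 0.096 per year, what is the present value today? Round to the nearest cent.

£84845.29

Value at end of year 6: C₁ / (r − g) = £10,000.00 / (0.096 − 0.028) = £147,058.8235
Discount to today: PV = £147,058.8235 / (1 + 0.096)^6 = £147,058.8235 / 1.733258 = £84,845.29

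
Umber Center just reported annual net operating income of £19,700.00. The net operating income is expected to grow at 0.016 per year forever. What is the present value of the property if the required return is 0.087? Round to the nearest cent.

D₁ = D₀ × (1 + g) = £19,700.00 × 1.016 = £20,015.2000
Growing perpetuity: P = D₁ / (r − g) = £20,015.2000 / (0.087 − 0.016) = £281,904.23

£281904.23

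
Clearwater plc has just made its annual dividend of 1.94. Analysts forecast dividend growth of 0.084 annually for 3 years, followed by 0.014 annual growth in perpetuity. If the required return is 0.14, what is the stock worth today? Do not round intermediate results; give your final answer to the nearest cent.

18.69

D_1 = 2.10296
D_2 = 2.27961
D_3 = 2.47110
Terminal value at year 3: TV = D_3×(1+g_2)/(r−g_2) = 2.50569/0.126 = 19.88644
P_0 = D_1/(1+r)^1 + D_2/(1+r)^2 + D_3/(1+r)^3 + TV/(1+r)^3
    = 1.84470 + 1.75408 + 1.66792 + 13.42278 = 18.68948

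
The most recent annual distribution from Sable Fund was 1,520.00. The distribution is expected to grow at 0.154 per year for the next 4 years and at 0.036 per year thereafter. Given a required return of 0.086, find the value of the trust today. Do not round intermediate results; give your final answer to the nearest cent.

D_1 = 1754.08000
D_2 = 2024.20832
D_3 = 2335.93640
D_4 = 2695.67061
Terminal value at year 4: TV = D_4×(1+g_2)/(r−g_2) = 2792.71475/0.05 = 55854.29498
P_0 = D_1/(1+r)^1 + D_2/(1+r)^2 + D_3/(1+r)^3 + D_4/(1+r)^4 + TV/(1+r)^4
    = 1615.17495 + 1716.30930 + 1823.77618 + 1937.97211 + 40154.78208 = 47248.01461

47248.01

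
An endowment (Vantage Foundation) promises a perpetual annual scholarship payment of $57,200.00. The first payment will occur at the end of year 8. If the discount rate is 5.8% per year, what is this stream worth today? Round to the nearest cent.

Value at end of year 7: C / r = $57,200.00 / 0.058 = $986,206.8966
Discount to today: PV = $986,206.8966 / (1 + 0.058)^7 = $986,206.8966 / 1.483883 = $664,612.28

$664612.28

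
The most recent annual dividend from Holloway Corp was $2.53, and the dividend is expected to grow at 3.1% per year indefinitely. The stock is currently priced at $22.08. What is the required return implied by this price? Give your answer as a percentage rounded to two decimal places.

D₁ = $2.53 × 1.031 = $2.6084
P = D₁/(r − g) ⇒ r = D₁/P + g = $2.6084/$22.08 + 0.031 = 0.118135 + 0.031 = 0.149135

14.91%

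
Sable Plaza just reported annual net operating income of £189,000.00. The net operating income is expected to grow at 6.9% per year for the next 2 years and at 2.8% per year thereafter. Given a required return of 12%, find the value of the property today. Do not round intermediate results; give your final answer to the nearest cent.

D_1 = 202041.00000
D_2 = 215981.82900
Terminal value at year 2: TV = D_2×(1+g_2)/(r−g_2) = 222029.32021/0.092 = 2413362.17622
P_0 = D_1/(1+r)^1 + D_2/(1+r)^2 + TV/(1+r)^2
    = 180393.75000 + 172179.39174 + 1923917.55119 = 2276490.69293

£2276490.69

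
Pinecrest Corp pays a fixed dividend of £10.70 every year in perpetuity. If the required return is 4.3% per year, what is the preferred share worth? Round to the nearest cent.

£248.84

Level perpetuity: PV = C / r = £10.70 / 0.043 = £248.84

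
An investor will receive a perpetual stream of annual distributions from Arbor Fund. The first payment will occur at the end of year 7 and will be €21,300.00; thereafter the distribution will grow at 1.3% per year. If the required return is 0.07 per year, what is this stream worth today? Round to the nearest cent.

Value at end of year 6: C₁ / (r − g) = €21,300.00 / (0.07 − 0.013) = €373,684.2105
Discount to today: PV = €373,684.2105 / (1 + 0.07)^6 = €373,684.2105 / 1.500730 = €249,001.57

€249001.57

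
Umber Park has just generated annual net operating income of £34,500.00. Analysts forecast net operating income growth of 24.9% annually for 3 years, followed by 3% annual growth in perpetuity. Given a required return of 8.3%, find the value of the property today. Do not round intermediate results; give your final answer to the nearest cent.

D_1 = 43090.50000
D_2 = 53820.03450
D_3 = 67221.22309
Terminal value at year 3: TV = D_3×(1+g_2)/(r−g_2) = 69237.85978/0.053 = 1306374.71289
P_0 = D_1/(1+r)^1 + D_2/(1+r)^2 + D_3/(1+r)^3 + TV/(1+r)^3
    = 39788.08864 + 45886.72457 + 52920.14681 + 1028448.13610 = 1167043.09613

£1167043.10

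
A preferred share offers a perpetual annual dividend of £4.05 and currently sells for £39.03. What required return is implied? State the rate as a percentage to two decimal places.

10.38%

P = C/r ⇒ r = C/P = £4.05/£39.03 = 0.103766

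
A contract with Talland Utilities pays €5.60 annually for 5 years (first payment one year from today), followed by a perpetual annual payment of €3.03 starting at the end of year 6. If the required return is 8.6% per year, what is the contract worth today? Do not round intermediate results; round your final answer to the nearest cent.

PV of 5-year annuity: €5.60 × [1 − (1+0.086)^−5] / 0.086 = 22.01001
Perpetuity value at year 5: €3.03 / 0.086 = 35.23256
PV of perpetuity: 35.23256 / (1+0.086)^5 = 23.32357
Total PV = 22.01001 + 23.32357 = 45.33358

€45.33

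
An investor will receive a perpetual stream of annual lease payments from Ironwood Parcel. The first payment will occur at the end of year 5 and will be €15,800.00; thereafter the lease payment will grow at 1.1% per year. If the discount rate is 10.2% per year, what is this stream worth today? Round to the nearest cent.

€117730.59

Value at end of year 4: C₁ / (r − g) = €15,800.00 / (0.102 − 0.011) = €173,626.3736
Discount to today: PV = €173,626.3736 / (1 + 0.102)^4 = €173,626.3736 / 1.474777 = €117,730.59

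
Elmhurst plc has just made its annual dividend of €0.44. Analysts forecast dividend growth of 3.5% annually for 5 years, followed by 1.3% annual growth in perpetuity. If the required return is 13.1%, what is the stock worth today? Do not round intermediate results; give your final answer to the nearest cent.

€4.12

D_1 = 0.45540
D_2 = 0.47134
D_3 = 0.48784
D_4 = 0.50491
D_5 = 0.52258
Terminal value at year 5: TV = D_5×(1+g_2)/(r−g_2) = 0.52938/0.118 = 4.48623
P_0 = D_1/(1+r)^1 + D_2/(1+r)^2 + D_3/(1+r)^3 + D_4/(1+r)^4 + D_5/(1+r)^5 + TV/(1+r)^5
    = 0.40265 + 0.36848 + 0.33720 + 0.30858 + 0.28238 + 2.42420 = 4.12349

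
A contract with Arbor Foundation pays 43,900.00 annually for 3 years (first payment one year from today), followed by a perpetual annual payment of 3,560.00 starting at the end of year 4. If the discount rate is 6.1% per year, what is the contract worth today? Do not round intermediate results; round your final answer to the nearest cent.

PV of 3-year annuity: 43,900.00 × [1 − (1+0.061)^−3] / 0.061 = 117128.45396
Perpetuity value at year 3: 3,560.00 / 0.061 = 58360.65574
PV of perpetuity: 58360.65574 / (1+0.061)^3 = 48862.31186
Total PV = 117128.45396 + 48862.31186 = 165990.76582

165990.77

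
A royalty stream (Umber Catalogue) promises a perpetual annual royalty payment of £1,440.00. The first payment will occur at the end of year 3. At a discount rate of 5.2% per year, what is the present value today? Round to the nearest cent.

Value at end of year 2: C / r = £1,440.00 / 0.052 = £27,692.3077
Discount to today: PV = £27,692.3077 / (1 + 0.052)^2 = £27,692.3077 / 1.106704 = £25,022.33

£25022.33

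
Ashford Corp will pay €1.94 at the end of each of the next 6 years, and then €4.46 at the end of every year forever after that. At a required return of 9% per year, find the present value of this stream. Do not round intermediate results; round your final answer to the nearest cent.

€38.25

PV of 6-year annuity: €1.94 × [1 − (1+0.09)^−6] / 0.09 = 8.70268
Perpetuity value at year 6: €4.46 / 0.09 = 49.55556
PV of perpetuity: 49.55556 / (1+0.09)^6 = 29.54836
Total PV = 8.70268 + 29.54836 = 38.25104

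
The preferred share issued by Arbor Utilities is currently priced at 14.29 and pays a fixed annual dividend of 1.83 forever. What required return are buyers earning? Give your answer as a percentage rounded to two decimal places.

12.81%

P = C/r ⇒ r = C/P = 1.83/14.29 = 0.128062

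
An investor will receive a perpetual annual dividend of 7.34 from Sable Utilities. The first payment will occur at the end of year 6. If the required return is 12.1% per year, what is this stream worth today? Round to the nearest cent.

Value at end of year 5: C / r = 7.34 / 0.121 = 60.6612
Discount to today: PV = 60.6612 / (1 + 0.121)^5 = 60.6612 / 1.770223 = 34.27

34.27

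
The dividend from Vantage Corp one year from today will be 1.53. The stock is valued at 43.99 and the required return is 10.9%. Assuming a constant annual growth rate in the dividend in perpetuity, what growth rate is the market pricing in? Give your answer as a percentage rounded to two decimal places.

7.42%

P = D₁/(r−g) ⇒ g = r − D₁/P = 0.109 − 1.53/43.99 = 0.074219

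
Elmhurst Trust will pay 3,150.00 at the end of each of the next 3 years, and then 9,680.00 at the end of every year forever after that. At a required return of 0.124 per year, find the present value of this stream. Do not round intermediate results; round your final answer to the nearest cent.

62487.74

PV of 3-year annuity: 3,150.00 × [1 − (1+0.124)^−3] / 0.124 = 7514.06636
Perpetuity value at year 3: 9,680.00 / 0.124 = 78064.51613
PV of perpetuity: 78064.51613 / (1+0.124)^3 = 54973.67093
Total PV = 7514.06636 + 54973.67093 = 62487.73729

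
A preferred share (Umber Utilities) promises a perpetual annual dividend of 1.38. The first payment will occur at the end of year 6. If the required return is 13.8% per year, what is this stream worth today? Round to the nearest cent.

Value at end of year 5: C / r = 1.38 / 0.138 = 10.0000
Discount to today: PV = 10.0000 / (1 + 0.138)^5 = 10.0000 / 1.908584 = 5.24

5.24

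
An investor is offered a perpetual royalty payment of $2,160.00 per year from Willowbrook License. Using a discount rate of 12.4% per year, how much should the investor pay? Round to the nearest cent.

$17419.35

Level perpetuity: PV = C / r = $2,160.00 / 0.124 = $17,419.35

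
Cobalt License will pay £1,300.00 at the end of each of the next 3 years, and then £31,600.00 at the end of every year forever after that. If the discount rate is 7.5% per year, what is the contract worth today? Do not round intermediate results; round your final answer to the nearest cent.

£342537.40

PV of 3-year annuity: £1,300.00 × [1 − (1+0.075)^−3] / 0.075 = 3380.68346
Perpetuity value at year 3: £31,600.00 / 0.075 = 421333.33333
PV of perpetuity: 421333.33333 / (1+0.075)^3 = 339156.71995
Total PV = 3380.68346 + 339156.71995 = 342537.40342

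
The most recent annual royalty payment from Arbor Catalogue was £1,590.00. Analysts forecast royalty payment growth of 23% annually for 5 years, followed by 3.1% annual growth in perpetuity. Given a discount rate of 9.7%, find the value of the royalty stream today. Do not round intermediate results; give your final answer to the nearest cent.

D_1 = 1955.70000
D_2 = 2405.51100
D_3 = 2958.77853
D_4 = 3639.29759
D_5 = 4476.33604
Terminal value at year 5: TV = D_5×(1+g_2)/(r−g_2) = 4615.10246/0.066 = 69925.79478
P_0 = D_1/(1+r)^1 + D_2/(1+r)^2 + D_3/(1+r)^3 + D_4/(1+r)^4 + D_5/(1+r)^5 + TV/(1+r)^5
    = 1782.77119 + 1998.91392 + 2241.26173 + 2512.99173 + 2817.66621 + 44015.36153 = 55368.96632

£55368.97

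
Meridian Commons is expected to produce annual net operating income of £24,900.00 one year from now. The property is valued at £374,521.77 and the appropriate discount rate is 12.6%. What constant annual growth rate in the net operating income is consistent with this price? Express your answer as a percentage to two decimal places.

P = D₁/(r−g) ⇒ g = r − D₁/P = 0.126 − £24,900.00/£374,521.77 = 0.059515

5.95%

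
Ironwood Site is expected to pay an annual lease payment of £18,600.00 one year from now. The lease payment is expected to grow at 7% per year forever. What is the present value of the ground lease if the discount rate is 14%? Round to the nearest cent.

£265714.29

Growing perpetuity: P = D₁ / (r − g) = £18,600.0000 / (0.14 − 0.07) = £265,714.29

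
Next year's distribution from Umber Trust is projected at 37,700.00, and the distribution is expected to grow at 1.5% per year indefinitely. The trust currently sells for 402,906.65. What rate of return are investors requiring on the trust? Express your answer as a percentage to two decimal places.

P = D₁/(r − g) ⇒ r = D₁/P + g = 37,700.0000/402,906.65 + 0.015 = 0.093570 + 0.015 = 0.108570

10.86%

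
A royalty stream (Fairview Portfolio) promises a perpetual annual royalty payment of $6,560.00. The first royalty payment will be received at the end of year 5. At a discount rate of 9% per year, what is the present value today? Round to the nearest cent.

$51636.33

Value at end of year 4: C / r = $6,560.00 / 0.09 = $72,888.8889
Discount to today: PV = $72,888.8889 / (1 + 0.09)^4 = $72,888.8889 / 1.411582 = $51,636.33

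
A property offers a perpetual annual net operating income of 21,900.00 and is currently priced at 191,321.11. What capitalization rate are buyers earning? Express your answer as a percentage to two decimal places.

P = C/r ⇒ r = C/P = 21,900.00/191,321.11 = 0.114467

11.45%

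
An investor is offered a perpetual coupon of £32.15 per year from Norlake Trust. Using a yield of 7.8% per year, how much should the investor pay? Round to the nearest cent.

Level perpetuity: PV = C / r = £32.15 / 0.078 = £412.18

£412.18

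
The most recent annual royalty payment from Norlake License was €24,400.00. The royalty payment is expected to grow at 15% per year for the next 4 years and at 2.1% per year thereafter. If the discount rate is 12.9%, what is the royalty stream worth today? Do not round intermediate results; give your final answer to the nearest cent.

€350541.28

D_1 = 28060.00000
D_2 = 32269.00000
D_3 = 37109.35000
D_4 = 42675.75250
Terminal value at year 4: TV = D_4×(1+g_2)/(r−g_2) = 43571.94330/0.108 = 403443.91947
P_0 = D_1/(1+r)^1 + D_2/(1+r)^2 + D_3/(1+r)^3 + D_4/(1+r)^4 + TV/(1+r)^4
    = 24853.85297 + 25316.14784 + 25787.04164 + 26266.69432 + 248317.54541 = 350541.28219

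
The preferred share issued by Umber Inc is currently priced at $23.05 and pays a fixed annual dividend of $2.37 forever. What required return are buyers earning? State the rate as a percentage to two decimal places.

P = C/r ⇒ r = C/P = $2.37/$23.05 = 0.102820

10.28%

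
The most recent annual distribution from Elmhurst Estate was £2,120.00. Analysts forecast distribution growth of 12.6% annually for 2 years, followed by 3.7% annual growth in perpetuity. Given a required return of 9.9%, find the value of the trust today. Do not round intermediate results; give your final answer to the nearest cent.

£41619.93

D_1 = 2387.12000
D_2 = 2687.89712
Terminal value at year 2: TV = D_2×(1+g_2)/(r−g_2) = 2787.34931/0.062 = 44957.24699
P_0 = D_1/(1+r)^1 + D_2/(1+r)^2 + TV/(1+r)^2
    = 2172.08371 + 2225.44701 + 37222.39590 = 41619.92662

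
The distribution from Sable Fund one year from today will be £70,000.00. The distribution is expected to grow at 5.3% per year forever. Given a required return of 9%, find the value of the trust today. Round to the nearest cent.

£1891891.89

Growing perpetuity: P = D₁ / (r − g) = £70,000.0000 / (0.09 − 0.053) = £1,891,891.89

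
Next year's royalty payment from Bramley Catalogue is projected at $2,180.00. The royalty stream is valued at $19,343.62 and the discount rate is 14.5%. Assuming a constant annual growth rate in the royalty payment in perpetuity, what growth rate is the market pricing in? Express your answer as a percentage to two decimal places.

3.23%

P = D₁/(r−g) ⇒ g = r − D₁/P = 0.145 − $2,180.00/$19,343.62 = 0.032301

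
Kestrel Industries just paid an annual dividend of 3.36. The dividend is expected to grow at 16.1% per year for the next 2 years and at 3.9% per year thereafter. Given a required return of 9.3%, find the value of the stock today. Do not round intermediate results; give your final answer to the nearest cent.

80.30

D_1 = 3.90096
D_2 = 4.52901
Terminal value at year 2: TV = D_2×(1+g_2)/(r−g_2) = 4.70565/0.054 = 87.14159
P_0 = D_1/(1+r)^1 + D_2/(1+r)^2 + TV/(1+r)^2
    = 3.56904 + 3.79108 + 72.94326 = 80.30339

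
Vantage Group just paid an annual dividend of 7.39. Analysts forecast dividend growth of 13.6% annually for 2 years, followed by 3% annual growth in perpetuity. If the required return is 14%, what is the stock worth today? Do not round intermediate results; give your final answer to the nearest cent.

D_1 = 8.39504
D_2 = 9.53677
Terminal value at year 2: TV = D_2×(1+g_2)/(r−g_2) = 9.82287/0.11 = 89.29880
P_0 = D_1/(1+r)^1 + D_2/(1+r)^2 + TV/(1+r)^2
    = 7.36407 + 7.33823 + 68.71253 = 83.41483

83.41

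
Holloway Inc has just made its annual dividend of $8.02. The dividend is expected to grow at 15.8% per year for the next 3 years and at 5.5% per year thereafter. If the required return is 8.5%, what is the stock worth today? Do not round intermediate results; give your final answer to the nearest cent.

$370.33

D_1 = 9.28716
D_2 = 10.75453
D_3 = 12.45375
Terminal value at year 3: TV = D_3×(1+g_2)/(r−g_2) = 13.13870/0.03 = 437.95678
P_0 = D_1/(1+r)^1 + D_2/(1+r)^2 + D_3/(1+r)^3 + TV/(1+r)^3
    = 8.55959 + 9.13549 + 9.75014 + 342.87991 = 370.32514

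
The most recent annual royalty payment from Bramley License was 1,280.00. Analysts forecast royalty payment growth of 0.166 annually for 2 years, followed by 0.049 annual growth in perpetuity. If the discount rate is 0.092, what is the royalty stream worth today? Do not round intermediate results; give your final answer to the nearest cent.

38427.64

D_1 = 1492.48000
D_2 = 1740.23168
Terminal value at year 2: TV = D_2×(1+g_2)/(r−g_2) = 1825.50303/0.043 = 42453.55889
P_0 = D_1/(1+r)^1 + D_2/(1+r)^2 + TV/(1+r)^2
    = 1366.73993 + 1459.35783 + 35601.54344 = 38427.64120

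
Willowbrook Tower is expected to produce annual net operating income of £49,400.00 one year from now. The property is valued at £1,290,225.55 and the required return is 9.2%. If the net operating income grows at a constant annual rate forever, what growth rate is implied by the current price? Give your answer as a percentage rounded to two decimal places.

5.37%

P = D₁/(r−g) ⇒ g = r − D₁/P = 0.092 − £49,400.00/£1,290,225.55 = 0.053712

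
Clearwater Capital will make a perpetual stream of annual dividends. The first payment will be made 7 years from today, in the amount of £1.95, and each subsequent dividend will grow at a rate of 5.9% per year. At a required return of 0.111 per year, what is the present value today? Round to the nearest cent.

£19.94

Value at end of year 6: C₁ / (r − g) = £1.95 / (0.111 − 0.059) = £37.5000
Discount to today: PV = £37.5000 / (1 + 0.111)^6 = £37.5000 / 1.880548 = £19.94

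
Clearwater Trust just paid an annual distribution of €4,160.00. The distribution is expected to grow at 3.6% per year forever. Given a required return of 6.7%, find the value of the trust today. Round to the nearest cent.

D₁ = D₀ × (1 + g) = €4,160.00 × 1.036 = €4,309.7600
Growing perpetuity: P = D₁ / (r − g) = €4,309.7600 / (0.067 − 0.036) = €139,024.52

€139024.52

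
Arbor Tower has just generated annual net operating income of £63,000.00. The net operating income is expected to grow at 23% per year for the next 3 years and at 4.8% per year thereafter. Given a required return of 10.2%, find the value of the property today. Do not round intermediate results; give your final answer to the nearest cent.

D_1 = 77490.00000
D_2 = 95312.70000
D_3 = 117234.62100
Terminal value at year 3: TV = D_3×(1+g_2)/(r−g_2) = 122861.88281/0.054 = 2275220.05200
P_0 = D_1/(1+r)^1 + D_2/(1+r)^2 + D_3/(1+r)^3 + TV/(1+r)^3
    = 70317.60436 + 78485.16639 + 87601.41076 + 1700116.26804 = 1936520.44954

£1936520.45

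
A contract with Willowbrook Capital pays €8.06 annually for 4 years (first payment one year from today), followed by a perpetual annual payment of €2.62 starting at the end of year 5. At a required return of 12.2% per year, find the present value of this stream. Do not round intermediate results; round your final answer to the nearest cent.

PV of 4-year annuity: €8.06 × [1 − (1+0.122)^−4] / 0.122 = 24.37827
Perpetuity value at year 4: €2.62 / 0.122 = 21.47541
PV of perpetuity: 21.47541 / (1+0.122)^4 = 13.55096
Total PV = 24.37827 + 13.55096 = 37.92923

€37.93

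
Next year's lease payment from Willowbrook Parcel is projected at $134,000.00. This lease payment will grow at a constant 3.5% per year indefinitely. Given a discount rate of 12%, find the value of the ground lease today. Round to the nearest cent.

Growing perpetuity: P = D₁ / (r − g) = $134,000.0000 / (0.12 − 0.035) = $1,576,470.59

$1576470.59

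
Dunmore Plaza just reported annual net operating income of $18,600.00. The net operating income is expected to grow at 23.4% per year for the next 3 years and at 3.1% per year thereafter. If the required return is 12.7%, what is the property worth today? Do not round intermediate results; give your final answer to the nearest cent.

D_1 = 22952.40000
D_2 = 28323.26160
D_3 = 34950.90481
Terminal value at year 3: TV = D_3×(1+g_2)/(r−g_2) = 36034.38286/0.096 = 375358.15483
P_0 = D_1/(1+r)^1 + D_2/(1+r)^2 + D_3/(1+r)^3 + TV/(1+r)^3
    = 20365.92724 + 22299.51572 + 24416.68358 + 262225.00805 = 329307.13459

$329307.13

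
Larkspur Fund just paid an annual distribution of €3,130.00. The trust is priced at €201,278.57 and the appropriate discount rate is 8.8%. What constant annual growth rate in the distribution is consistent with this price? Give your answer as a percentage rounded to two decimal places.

7.13%

P = D₀(1+g)/(r−g) ⇒ P(r−g) = D₀(1+g) ⇒ g(P+D₀) = P·r − D₀
g = (P·r − D₀)/(P + D₀) = (€201,278.57×0.088 − €3,130.00) / (€201,278.57 + €3,130.00) = 0.071340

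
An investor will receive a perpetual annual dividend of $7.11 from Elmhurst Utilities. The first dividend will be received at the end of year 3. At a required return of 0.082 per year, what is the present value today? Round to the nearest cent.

$74.06

Value at end of year 2: C / r = $7.11 / 0.082 = $86.7073
Discount to today: PV = $86.7073 / (1 + 0.082)^2 = $86.7073 / 1.170724 = $74.06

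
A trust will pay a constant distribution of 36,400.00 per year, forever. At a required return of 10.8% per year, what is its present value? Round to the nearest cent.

337037.04

Level perpetuity: PV = C / r = 36,400.00 / 0.108 = 337,037.04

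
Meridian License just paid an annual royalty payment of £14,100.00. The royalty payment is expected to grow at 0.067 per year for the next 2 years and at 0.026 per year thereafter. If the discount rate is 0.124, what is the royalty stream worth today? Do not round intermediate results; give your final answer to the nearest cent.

£159117.18

D_1 = 15044.70000
D_2 = 16052.69490
Terminal value at year 2: TV = D_2×(1+g_2)/(r−g_2) = 16470.06497/0.098 = 168061.88742
P_0 = D_1/(1+r)^1 + D_2/(1+r)^2 + TV/(1+r)^2
    = 13384.96441 + 12706.18953 + 133026.02505 = 159117.17899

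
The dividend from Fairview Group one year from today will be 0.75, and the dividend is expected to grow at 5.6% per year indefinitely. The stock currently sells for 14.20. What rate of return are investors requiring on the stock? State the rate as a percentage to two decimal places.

P = D₁/(r − g) ⇒ r = D₁/P + g = 0.7500/14.20 + 0.056 = 0.052817 + 0.056 = 0.108817

10.88%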